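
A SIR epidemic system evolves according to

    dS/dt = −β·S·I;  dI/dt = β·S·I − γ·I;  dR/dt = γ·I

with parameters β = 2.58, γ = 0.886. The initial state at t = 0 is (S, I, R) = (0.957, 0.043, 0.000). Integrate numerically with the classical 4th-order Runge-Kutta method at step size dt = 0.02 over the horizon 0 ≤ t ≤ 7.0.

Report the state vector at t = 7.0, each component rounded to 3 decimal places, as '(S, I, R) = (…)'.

(S, I, R) = (0.067, 0.020, 0.913)

t=0.000: state=(0.957, 0.043, 0.000)
step 1 (dt=0.02): k1=(-0.106, 0.068, 0.038), k2=(-0.108, 0.069, 0.039), k3=(-0.108, 0.069, 0.039), k4=(-0.109, 0.070, 0.039); state += dt/6·(k1+2k2+2k3+k4)
t=0.020: state=(0.955, 0.044, 0.001)
t=0.040: state=(0.953, 0.046, 0.002)
t=0.060: state=(0.950, 0.047, 0.002)
continuing one RK4 step at a time; state shown every 25 steps (Δt=0.5):
t=0.500: state=(0.881, 0.091, 0.029)
t=1.000: state=(0.747, 0.168, 0.085)
t=1.500: state=(0.569, 0.252, 0.178)
t=2.000: state=(0.396, 0.301, 0.303)
t=2.500: state=(0.268, 0.295, 0.437)
t=3.000: state=(0.188, 0.253, 0.559)
t=3.500: state=(0.140, 0.200, 0.660)
t=4.000: state=(0.112, 0.151, 0.737)
t=4.500: state=(0.095, 0.111, 0.795)
t=5.000: state=(0.084, 0.080, 0.837)
t=5.500: state=(0.077, 0.057, 0.866)
t=6.000: state=(0.072, 0.040, 0.888)
t=6.500: state=(0.069, 0.028, 0.903)
t=7.000: state=(0.067, 0.020, 0.913)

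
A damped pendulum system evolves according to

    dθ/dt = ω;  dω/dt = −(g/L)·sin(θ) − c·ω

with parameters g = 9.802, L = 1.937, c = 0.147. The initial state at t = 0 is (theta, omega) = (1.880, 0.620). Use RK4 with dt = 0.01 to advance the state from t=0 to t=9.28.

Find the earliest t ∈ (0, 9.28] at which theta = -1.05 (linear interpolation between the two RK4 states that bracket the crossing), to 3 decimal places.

t=0.000: state=(1.880, 0.620)
step 1 (dt=0.01): k1=(0.620, -4.912), k2=(0.595, -4.903), k3=(0.595, -4.903), k4=(0.571, -4.895); state += dt/6·(k1+2k2+2k3+k4)
t=0.010: state=(1.886, 0.571)
t=0.020: state=(1.891, 0.522)
t=0.030: state=(1.896, 0.473)
continuing one RK4 step at a time; state shown every 50 steps (Δt=0.5):
t=0.500: state=(1.592, -1.769)
t=1.000: state=(0.191, -3.477)
t=1.390: state=(-1.038, -2.479)
next step: t=1.400: state=(-1.062, -2.432) — theta has crossed -1.05
linear interpolation between t=1.390 (-1.03772) and t=1.400 (-1.06227) → t≈1.395

t = 1.395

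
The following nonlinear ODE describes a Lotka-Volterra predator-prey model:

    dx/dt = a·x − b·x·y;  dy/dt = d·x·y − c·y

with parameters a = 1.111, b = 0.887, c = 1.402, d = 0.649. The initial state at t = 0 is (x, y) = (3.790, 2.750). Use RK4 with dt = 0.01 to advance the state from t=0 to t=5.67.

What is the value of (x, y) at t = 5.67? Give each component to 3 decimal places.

(x, y) = (3.105, 3.077)

t=0.000: state=(3.790, 2.750)
step 1 (dt=0.01): k1=(-5.034, 2.909), k2=(-5.049, 2.879), k3=(-5.049, 2.879), k4=(-5.062, 2.848); state += dt/6·(k1+2k2+2k3+k4)
t=0.010: state=(3.740, 2.779)
t=0.020: state=(3.689, 2.807)
t=0.030: state=(3.638, 2.834)
continuing one RK4 step at a time; state shown every 20 steps (Δt=0.2):
t=0.200: state=(2.783, 3.181)
t=0.400: state=(1.953, 3.259)
t=0.600: state=(1.389, 3.050)
t=0.800: state=(1.041, 2.693)
t=1.000: state=(0.835, 2.295)
t=1.200: state=(0.718, 1.916)
t=1.400: state=(0.658, 1.582)
t=1.600: state=(0.637, 1.300)
t=1.800: state=(0.645, 1.067)
t=2.000: state=(0.679, 0.878)
t=2.200: state=(0.735, 0.727)
t=2.400: state=(0.816, 0.607)
t=2.600: state=(0.923, 0.513)
t=2.800: state=(1.060, 0.441)
t=3.000: state=(1.230, 0.386)
t=3.200: state=(1.440, 0.347)
t=3.400: state=(1.695, 0.321)
t=3.600: state=(2.002, 0.308)
t=3.800: state=(2.367, 0.309)
t=4.000: state=(2.795, 0.326)
t=4.200: state=(3.284, 0.365)
t=4.400: state=(3.822, 0.438)
t=4.600: state=(4.372, 0.563)
t=4.800: state=(4.857, 0.775)
t=5.000: state=(5.138, 1.123)
t=5.200: state=(5.030, 1.650)
t=5.400: state=(4.424, 2.315)
t=5.600: state=(3.462, 2.924)
t=5.670: state=(3.105, 3.077)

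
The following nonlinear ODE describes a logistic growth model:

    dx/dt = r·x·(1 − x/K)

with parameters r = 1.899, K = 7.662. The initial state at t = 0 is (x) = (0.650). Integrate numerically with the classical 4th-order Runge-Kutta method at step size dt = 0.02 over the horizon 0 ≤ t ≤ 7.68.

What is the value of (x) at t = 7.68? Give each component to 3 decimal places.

t=0.000: state=(0.650)
step 1 (dt=0.02): k1=(1.130), k2=(1.147), k3=(1.148), k4=(1.166); state += dt/6·(k1+2k2+2k3+k4)
t=0.020: state=(0.673)
t=0.040: state=(0.697)
t=0.060: state=(0.721)
continuing one RK4 step at a time; state shown every 25 steps (Δt=0.5):
t=0.500: state=(1.481)
t=1.000: state=(2.930)
t=1.500: state=(4.715)
t=2.000: state=(6.170)
t=2.500: state=(7.006)
t=3.000: state=(7.394)
t=3.500: state=(7.556)
t=4.000: state=(7.621)
t=4.500: state=(7.646)
t=5.000: state=(7.656)
t=5.500: state=(7.660)
t=6.000: state=(7.661)
t=6.500: state=(7.662)
t=7.000: state=(7.662)
t=7.500: state=(7.662)
t=7.680: state=(7.662)

(x) = (7.662)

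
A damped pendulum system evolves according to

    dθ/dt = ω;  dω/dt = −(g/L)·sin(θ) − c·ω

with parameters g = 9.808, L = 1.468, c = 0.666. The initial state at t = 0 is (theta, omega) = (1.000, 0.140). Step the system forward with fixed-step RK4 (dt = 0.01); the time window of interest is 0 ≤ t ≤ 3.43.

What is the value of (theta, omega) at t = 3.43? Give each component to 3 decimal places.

t=0.000: state=(1.000, 0.140)
step 1 (dt=0.01): k1=(0.140, -5.715), k2=(0.111, -5.699), k3=(0.112, -5.698), k4=(0.083, -5.681); state += dt/6·(k1+2k2+2k3+k4)
t=0.010: state=(1.001, 0.083)
t=0.020: state=(1.002, 0.026)
t=0.030: state=(1.002, -0.030)
continuing one RK4 step at a time; state shown every 20 steps (Δt=0.2):
t=0.200: state=(0.919, -0.914)
t=0.400: state=(0.653, -1.691)
t=0.600: state=(0.272, -2.037)
t=0.800: state=(-0.127, -1.863)
t=1.000: state=(-0.445, -1.264)
t=1.200: state=(-0.618, -0.456)
t=1.400: state=(-0.628, 0.344)
t=1.600: state=(-0.492, 0.975)
t=1.800: state=(-0.257, 1.314)
t=2.000: state=(0.010, 1.300)
t=2.200: state=(0.241, 0.972)
t=2.400: state=(0.386, 0.453)
t=2.600: state=(0.420, -0.105)
t=2.800: state=(0.350, -0.570)
t=3.000: state=(0.205, -0.844)
t=3.200: state=(0.028, -0.883)
t=3.400: state=(-0.134, -0.701)
t=3.430: state=(-0.154, -0.658)

(theta, omega) = (-0.154, -0.658)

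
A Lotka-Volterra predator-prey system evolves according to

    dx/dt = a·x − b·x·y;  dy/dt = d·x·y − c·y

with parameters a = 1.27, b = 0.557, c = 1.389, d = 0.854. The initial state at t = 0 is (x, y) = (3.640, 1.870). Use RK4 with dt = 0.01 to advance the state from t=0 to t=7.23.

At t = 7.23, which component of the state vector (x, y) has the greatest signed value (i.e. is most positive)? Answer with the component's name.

t=0.000: state=(3.640, 1.870)
step 1 (dt=0.01): k1=(0.831, 3.216), k2=(0.800, 3.250), k3=(0.799, 3.250), k4=(0.767, 3.284); state += dt/6·(k1+2k2+2k3+k4)
t=0.010: state=(3.648, 1.902)
t=0.020: state=(3.655, 1.936)
t=0.030: state=(3.662, 1.970)
continuing one RK4 step at a time; state shown every 25 steps (Δt=0.25):
t=0.250: state=(3.607, 2.891)
t=0.500: state=(3.029, 4.186)
t=0.750: state=(2.155, 5.149)
t=1.000: state=(1.416, 5.301)
t=1.250: state=(0.958, 4.804)
t=1.500: state=(0.710, 4.045)
t=1.750: state=(0.586, 3.277)
t=2.000: state=(0.535, 2.607)
t=2.250: state=(0.532, 2.063)
t=2.500: state=(0.565, 1.638)
t=2.750: state=(0.633, 1.315)
t=3.000: state=(0.737, 1.074)
t=3.250: state=(0.883, 0.902)
t=3.500: state=(1.079, 0.785)
t=3.750: state=(1.336, 0.717)
t=4.000: state=(1.664, 0.697)
t=4.250: state=(2.071, 0.733)
t=4.500: state=(2.551, 0.847)
t=4.750: state=(3.068, 1.090)
t=5.000: state=(3.517, 1.560)
t=5.250: state=(3.686, 2.396)
t=5.500: state=(3.341, 3.621)
t=5.750: state=(2.539, 4.817)
t=6.000: state=(1.703, 5.337)
t=6.250: state=(1.125, 5.073)
t=6.500: state=(0.798, 4.386)
t=6.750: state=(0.628, 3.601)
t=7.000: state=(0.550, 2.882)
t=7.230: state=(0.528, 2.327)
compare at T: x=0.528, y=2.327

largest component: y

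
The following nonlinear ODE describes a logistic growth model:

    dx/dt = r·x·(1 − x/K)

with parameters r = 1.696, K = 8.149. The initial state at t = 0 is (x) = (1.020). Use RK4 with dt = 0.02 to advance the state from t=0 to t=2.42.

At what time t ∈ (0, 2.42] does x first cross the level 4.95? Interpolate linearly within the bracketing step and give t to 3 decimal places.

t=0.000: state=(1.020)
step 1 (dt=0.02): k1=(1.513), k2=(1.533), k3=(1.533), k4=(1.552); state += dt/6·(k1+2k2+2k3+k4)
t=0.020: state=(1.051)
t=0.040: state=(1.082)
t=0.060: state=(1.114)
continuing one RK4 step at a time; state shown every 5 steps (Δt=0.1):
t=0.100: state=(1.181)
t=0.200: state=(1.363)
t=0.300: state=(1.567)
t=0.400: state=(1.792)
t=0.500: state=(2.041)
t=0.600: state=(2.311)
t=0.700: state=(2.602)
t=0.800: state=(2.911)
t=0.900: state=(3.235)
t=1.000: state=(3.571)
t=1.100: state=(3.914)
t=1.200: state=(4.259)
t=1.300: state=(4.602)
t=1.400: state=(4.937)
next step: t=1.420: state=(5.003) — x has crossed 4.95
linear interpolation between t=1.400 (4.93733) and t=1.420 (5.00309) → t≈1.404

t = 1.404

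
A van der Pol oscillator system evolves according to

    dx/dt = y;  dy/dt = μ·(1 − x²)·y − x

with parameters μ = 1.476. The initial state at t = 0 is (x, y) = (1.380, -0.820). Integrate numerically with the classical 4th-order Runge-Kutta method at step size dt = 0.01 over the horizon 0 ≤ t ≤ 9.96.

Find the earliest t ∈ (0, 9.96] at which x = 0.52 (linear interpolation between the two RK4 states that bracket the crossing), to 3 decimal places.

t=0.000: state=(1.380, -0.820)
step 1 (dt=0.01): k1=(-0.820, -0.285), k2=(-0.821, -0.293), k3=(-0.821, -0.293), k4=(-0.823, -0.301); state += dt/6·(k1+2k2+2k3+k4)
t=0.010: state=(1.372, -0.823)
t=0.020: state=(1.364, -0.826)
t=0.030: state=(1.355, -0.829)
continuing one RK4 step at a time; state shown every 50 steps (Δt=0.5):
t=0.500: state=(0.901, -1.171)
t=0.770: state=(0.529, -1.629)
next step: t=0.780: state=(0.513, -1.652) — x has crossed 0.52
linear interpolation between t=0.770 (0.52940) and t=0.780 (0.51300) → t≈0.776

t = 0.776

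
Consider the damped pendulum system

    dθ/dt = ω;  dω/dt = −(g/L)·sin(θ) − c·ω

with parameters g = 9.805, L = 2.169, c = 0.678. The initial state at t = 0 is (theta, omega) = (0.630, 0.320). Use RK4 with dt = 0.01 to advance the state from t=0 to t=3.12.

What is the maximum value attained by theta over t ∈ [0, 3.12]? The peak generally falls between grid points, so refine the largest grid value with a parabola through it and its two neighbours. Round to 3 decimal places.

t=0.000: state=(0.630, 0.320)
step 1 (dt=0.01): k1=(0.320, -2.880), k2=(0.306, -2.876), k3=(0.306, -2.876), k4=(0.291, -2.872); state += dt/6·(k1+2k2+2k3+k4)
t=0.010: state=(0.633, 0.291)
t=0.020: state=(0.636, 0.263)
t=0.030: state=(0.638, 0.234)
continuing one RK4 step at a time; state shown every 20 steps (Δt=0.2):
t=0.200: state=(0.638, -0.228)
t=0.400: state=(0.546, -0.675)
t=0.600: state=(0.378, -0.968)
t=0.800: state=(0.171, -1.074)
t=1.000: state=(-0.038, -0.990)
t=1.200: state=(-0.215, -0.753)
t=1.400: state=(-0.333, -0.423)
t=1.600: state=(-0.382, -0.068)
t=1.800: state=(-0.363, 0.252)
t=2.000: state=(-0.287, 0.493)
t=2.200: state=(-0.173, 0.624)
t=2.400: state=(-0.045, 0.636)
t=2.600: state=(0.074, 0.541)
t=2.800: state=(0.166, 0.368)
t=3.000: state=(0.218, 0.156)
t=3.120: state=(0.229, 0.028)
largest grid value and its neighbours: theta(0.100)=0.64777, theta(0.110)=0.64801, theta(0.120)=0.64797
parabola through these three points peaks at t≈0.114 with theta≈0.64803

max theta = 0.648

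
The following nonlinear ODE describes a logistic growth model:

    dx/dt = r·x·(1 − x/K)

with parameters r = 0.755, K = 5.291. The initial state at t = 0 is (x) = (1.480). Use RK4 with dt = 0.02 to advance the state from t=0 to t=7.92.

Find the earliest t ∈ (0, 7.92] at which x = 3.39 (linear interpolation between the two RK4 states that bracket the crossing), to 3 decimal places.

t = 2.019

t=0.000: state=(1.480)
step 1 (dt=0.02): k1=(0.805), k2=(0.808), k3=(0.808), k4=(0.810); state += dt/6·(k1+2k2+2k3+k4)
t=0.020: state=(1.496)
t=0.040: state=(1.512)
t=0.060: state=(1.529)
continuing one RK4 step at a time; state shown every 25 steps (Δt=0.5):
t=0.500: state=(1.913)
t=1.000: state=(2.394)
t=1.500: state=(2.892)
t=2.000: state=(3.373)
next step: t=2.020: state=(3.391) — x has crossed 3.39
linear interpolation between t=2.000 (3.37255) and t=2.020 (3.39098) → t≈2.019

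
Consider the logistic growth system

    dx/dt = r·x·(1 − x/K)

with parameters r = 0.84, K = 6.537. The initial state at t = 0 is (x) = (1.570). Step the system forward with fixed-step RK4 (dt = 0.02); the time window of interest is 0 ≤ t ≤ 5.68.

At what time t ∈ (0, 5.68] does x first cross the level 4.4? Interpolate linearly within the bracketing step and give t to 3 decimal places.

t = 2.231

t=0.000: state=(1.570)
step 1 (dt=0.02): k1=(1.002), k2=(1.006), k3=(1.006), k4=(1.011); state += dt/6·(k1+2k2+2k3+k4)
t=0.020: state=(1.590)
t=0.040: state=(1.610)
t=0.060: state=(1.631)
continuing one RK4 step at a time; state shown every 10 steps (Δt=0.2):
t=0.200: state=(1.779)
t=0.400: state=(2.005)
t=0.600: state=(2.245)
t=0.800: state=(2.499)
t=1.000: state=(2.763)
t=1.200: state=(3.034)
t=1.400: state=(3.308)
t=1.600: state=(3.582)
t=1.800: state=(3.851)
t=2.000: state=(4.112)
t=2.200: state=(4.363)
t=2.220: state=(4.387)
next step: t=2.240: state=(4.411) — x has crossed 4.4
linear interpolation between t=2.220 (4.38683) and t=2.240 (4.41100) → t≈2.231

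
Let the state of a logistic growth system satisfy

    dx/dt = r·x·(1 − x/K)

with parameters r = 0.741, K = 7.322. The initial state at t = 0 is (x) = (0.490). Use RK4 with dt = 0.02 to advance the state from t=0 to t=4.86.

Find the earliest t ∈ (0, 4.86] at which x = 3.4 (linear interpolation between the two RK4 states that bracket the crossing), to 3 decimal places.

t=0.000: state=(0.490)
step 1 (dt=0.02): k1=(0.339), k2=(0.341), k3=(0.341), k4=(0.343); state += dt/6·(k1+2k2+2k3+k4)
t=0.020: state=(0.497)
t=0.040: state=(0.504)
t=0.060: state=(0.511)
continuing one RK4 step at a time; state shown every 10 steps (Δt=0.2):
t=0.200: state=(0.562)
t=0.400: state=(0.644)
t=0.600: state=(0.737)
t=0.800: state=(0.841)
t=1.000: state=(0.958)
t=1.200: state=(1.088)
t=1.400: state=(1.232)
t=1.600: state=(1.392)
t=1.800: state=(1.567)
t=2.000: state=(1.757)
t=2.200: state=(1.962)
t=2.400: state=(2.182)
t=2.600: state=(2.416)
t=2.800: state=(2.662)
t=3.000: state=(2.917)
t=3.200: state=(3.181)
t=3.360: state=(3.396)
next step: t=3.380: state=(3.423) — x has crossed 3.4
linear interpolation between t=3.360 (3.39566) and t=3.380 (3.42266) → t≈3.363

t = 3.363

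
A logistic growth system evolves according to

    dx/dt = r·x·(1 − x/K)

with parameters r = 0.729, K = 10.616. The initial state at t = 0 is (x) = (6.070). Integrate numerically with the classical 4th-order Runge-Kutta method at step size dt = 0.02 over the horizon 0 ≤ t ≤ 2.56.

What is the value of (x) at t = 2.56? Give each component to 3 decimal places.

t=0.000: state=(6.070)
step 1 (dt=0.02): k1=(1.895), k2=(1.893), k3=(1.893), k4=(1.891); state += dt/6·(k1+2k2+2k3+k4)
t=0.020: state=(6.108)
t=0.040: state=(6.146)
t=0.060: state=(6.183)
continuing one RK4 step at a time; state shown every 5 steps (Δt=0.1):
t=0.100: state=(6.258)
t=0.200: state=(6.444)
t=0.300: state=(6.627)
t=0.400: state=(6.807)
t=0.500: state=(6.983)
t=0.600: state=(7.156)
t=0.700: state=(7.323)
t=0.800: state=(7.487)
t=0.900: state=(7.645)
t=1.000: state=(7.799)
t=1.100: state=(7.947)
t=1.200: state=(8.090)
t=1.300: state=(8.227)
t=1.400: state=(8.360)
t=1.500: state=(8.487)
t=1.600: state=(8.608)
t=1.700: state=(8.724)
t=1.800: state=(8.835)
t=1.900: state=(8.940)
t=2.000: state=(9.040)
t=2.100: state=(9.136)
t=2.200: state=(9.226)
t=2.300: state=(9.312)
t=2.400: state=(9.393)
t=2.500: state=(9.470)
t=2.560: state=(9.514)

(x) = (9.514)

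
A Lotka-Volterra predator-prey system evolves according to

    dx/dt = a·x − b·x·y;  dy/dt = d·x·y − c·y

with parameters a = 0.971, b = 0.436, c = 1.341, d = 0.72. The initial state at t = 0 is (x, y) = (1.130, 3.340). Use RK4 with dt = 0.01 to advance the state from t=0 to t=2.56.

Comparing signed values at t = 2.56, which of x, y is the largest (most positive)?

largest component: x

t=0.000: state=(1.130, 3.340)
step 1 (dt=0.01): k1=(-0.548, -1.762), k2=(-0.543, -1.763), k3=(-0.543, -1.763), k4=(-0.537, -1.765); state += dt/6·(k1+2k2+2k3+k4)
t=0.010: state=(1.125, 3.322)
t=0.020: state=(1.119, 3.305)
t=0.030: state=(1.114, 3.287)
continuing one RK4 step at a time; state shown every 10 steps (Δt=0.1):
t=0.100: state=(1.081, 3.163)
t=0.200: state=(1.041, 2.985)
t=0.300: state=(1.011, 2.811)
t=0.400: state=(0.990, 2.641)
t=0.500: state=(0.975, 2.479)
t=0.600: state=(0.968, 2.325)
t=0.700: state=(0.967, 2.180)
t=0.800: state=(0.972, 2.044)
t=0.900: state=(0.982, 1.918)
t=1.000: state=(0.998, 1.801)
t=1.100: state=(1.020, 1.694)
t=1.200: state=(1.046, 1.595)
t=1.300: state=(1.077, 1.506)
t=1.400: state=(1.114, 1.425)
t=1.500: state=(1.155, 1.352)
t=1.600: state=(1.202, 1.287)
t=1.700: state=(1.254, 1.229)
t=1.800: state=(1.311, 1.179)
t=1.900: state=(1.373, 1.136)
t=2.000: state=(1.442, 1.099)
t=2.100: state=(1.515, 1.069)
t=2.200: state=(1.595, 1.046)
t=2.300: state=(1.679, 1.029)
t=2.400: state=(1.770, 1.019)
t=2.500: state=(1.866, 1.015)
t=2.560: state=(1.926, 1.017)
compare at T: x=1.926, y=1.017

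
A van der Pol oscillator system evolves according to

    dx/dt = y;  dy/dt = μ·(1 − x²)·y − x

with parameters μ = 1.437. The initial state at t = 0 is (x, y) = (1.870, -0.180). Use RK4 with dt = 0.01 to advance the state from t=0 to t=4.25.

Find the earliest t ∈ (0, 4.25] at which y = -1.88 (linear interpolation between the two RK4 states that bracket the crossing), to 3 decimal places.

t=0.000: state=(1.870, -0.180)
step 1 (dt=0.01): k1=(-0.180, -1.224), k2=(-0.186, -1.202), k3=(-0.186, -1.203), k4=(-0.192, -1.181); state += dt/6·(k1+2k2+2k3+k4)
t=0.010: state=(1.868, -0.192)
t=0.020: state=(1.866, -0.204)
t=0.030: state=(1.864, -0.215)
continuing one RK4 step at a time; state shown every 20 steps (Δt=0.2):
t=0.200: state=(1.814, -0.357)
t=0.400: state=(1.732, -0.459)
t=0.600: state=(1.633, -0.534)
t=0.800: state=(1.519, -0.606)
t=1.000: state=(1.389, -0.690)
t=1.200: state=(1.241, -0.798)
t=1.400: state=(1.068, -0.945)
t=1.600: state=(0.858, -1.159)
t=1.800: state=(0.597, -1.481)
t=1.960: state=(0.332, -1.853)
next step: t=1.970: state=(0.313, -1.880) — y has crossed -1.88
linear interpolation between t=1.960 (-1.85276) and t=1.970 (-1.88001) → t≈1.970

t = 1.970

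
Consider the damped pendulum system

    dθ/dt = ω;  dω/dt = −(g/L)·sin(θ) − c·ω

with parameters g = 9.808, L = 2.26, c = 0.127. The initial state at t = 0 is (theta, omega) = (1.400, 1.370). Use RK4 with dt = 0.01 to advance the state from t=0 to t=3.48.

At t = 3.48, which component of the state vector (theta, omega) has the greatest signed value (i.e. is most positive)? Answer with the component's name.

t=0.000: state=(1.400, 1.370)
step 1 (dt=0.01): k1=(1.370, -4.451), k2=(1.348, -4.453), k3=(1.348, -4.453), k4=(1.325, -4.455); state += dt/6·(k1+2k2+2k3+k4)
t=0.010: state=(1.413, 1.325)
t=0.020: state=(1.427, 1.281)
t=0.030: state=(1.439, 1.236)
continuing one RK4 step at a time; state shown every 20 steps (Δt=0.2):
t=0.200: state=(1.585, 0.482)
t=0.400: state=(1.594, -0.387)
t=0.600: state=(1.432, -1.233)
t=0.800: state=(1.105, -2.019)
t=1.000: state=(0.636, -2.623)
t=1.200: state=(0.080, -2.856)
t=1.400: state=(-0.474, -2.614)
t=1.600: state=(-0.939, -1.990)
t=1.800: state=(-1.258, -1.174)
t=2.000: state=(-1.406, -0.310)
t=2.200: state=(-1.382, 0.543)
t=2.400: state=(-1.192, 1.354)
t=2.600: state=(-0.848, 2.052)
t=2.800: state=(-0.388, 2.497)
t=3.000: state=(0.124, 2.546)
t=3.200: state=(0.602, 2.174)
t=3.400: state=(0.974, 1.509)
t=3.480: state=(1.082, 1.197)
compare at T: theta=1.082, omega=1.197

largest component: omega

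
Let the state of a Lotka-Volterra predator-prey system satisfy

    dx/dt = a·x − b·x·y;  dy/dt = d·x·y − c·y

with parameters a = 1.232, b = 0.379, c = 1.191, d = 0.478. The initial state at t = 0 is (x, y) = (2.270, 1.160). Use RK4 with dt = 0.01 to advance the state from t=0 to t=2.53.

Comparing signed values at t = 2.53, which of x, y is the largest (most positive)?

t=0.000: state=(2.270, 1.160)
step 1 (dt=0.01): k1=(1.799, -0.123), k2=(1.806, -0.118), k3=(1.806, -0.118), k4=(1.814, -0.113); state += dt/6·(k1+2k2+2k3+k4)
t=0.010: state=(2.288, 1.159)
t=0.020: state=(2.306, 1.158)
t=0.030: state=(2.325, 1.157)
continuing one RK4 step at a time; state shown every 10 steps (Δt=0.1):
t=0.100: state=(2.458, 1.153)
t=0.200: state=(2.661, 1.157)
t=0.300: state=(2.880, 1.172)
t=0.400: state=(3.114, 1.201)
t=0.500: state=(3.363, 1.244)
t=0.600: state=(3.625, 1.305)
t=0.700: state=(3.897, 1.387)
t=0.800: state=(4.174, 1.493)
t=0.900: state=(4.451, 1.629)
t=1.000: state=(4.718, 1.800)
t=1.100: state=(4.965, 2.014)
t=1.200: state=(5.178, 2.279)
t=1.300: state=(5.341, 2.602)
t=1.400: state=(5.435, 2.990)
t=1.500: state=(5.443, 3.443)
t=1.600: state=(5.352, 3.958)
t=1.700: state=(5.156, 4.518)
t=1.800: state=(4.860, 5.098)
t=1.900: state=(4.483, 5.659)
t=2.000: state=(4.052, 6.161)
t=2.100: state=(3.600, 6.567)
t=2.200: state=(3.156, 6.851)
t=2.300: state=(2.745, 7.002)
t=2.400: state=(2.379, 7.024)
t=2.500: state=(2.065, 6.933)
t=2.530: state=(1.981, 6.886)
compare at T: x=1.981, y=6.886

largest component: y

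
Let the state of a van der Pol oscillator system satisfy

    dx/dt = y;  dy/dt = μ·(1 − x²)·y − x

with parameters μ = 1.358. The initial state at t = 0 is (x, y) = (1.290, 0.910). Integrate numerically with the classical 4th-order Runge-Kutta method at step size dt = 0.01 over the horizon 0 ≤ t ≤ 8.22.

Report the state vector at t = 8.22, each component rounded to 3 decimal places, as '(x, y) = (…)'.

(x, y) = (1.198, -0.864)

t=0.000: state=(1.290, 0.910)
step 1 (dt=0.01): k1=(0.910, -2.111), k2=(0.899, -2.120), k3=(0.899, -2.120), k4=(0.889, -2.129); state += dt/6·(k1+2k2+2k3+k4)
t=0.010: state=(1.299, 0.889)
t=0.020: state=(1.308, 0.867)
t=0.030: state=(1.316, 0.846)
continuing one RK4 step at a time; state shown every 50 steps (Δt=0.5):
t=0.500: state=(1.487, -0.053)
t=1.000: state=(1.323, -0.549)
t=1.500: state=(0.949, -0.972)
t=2.000: state=(0.281, -1.828)
t=2.500: state=(-0.974, -2.957)
t=3.000: state=(-1.937, -0.612)
t=3.500: state=(-1.930, 0.348)
t=4.000: state=(-1.701, 0.544)
t=4.500: state=(-1.387, 0.726)
t=5.000: state=(-0.945, 1.091)
t=5.500: state=(-0.202, 2.028)
t=6.000: state=(1.147, 2.961)
t=6.500: state=(1.989, 0.383)
t=7.000: state=(1.929, -0.382)
t=7.500: state=(1.691, -0.553)
t=8.000: state=(1.373, -0.737)
t=8.220: state=(1.198, -0.864)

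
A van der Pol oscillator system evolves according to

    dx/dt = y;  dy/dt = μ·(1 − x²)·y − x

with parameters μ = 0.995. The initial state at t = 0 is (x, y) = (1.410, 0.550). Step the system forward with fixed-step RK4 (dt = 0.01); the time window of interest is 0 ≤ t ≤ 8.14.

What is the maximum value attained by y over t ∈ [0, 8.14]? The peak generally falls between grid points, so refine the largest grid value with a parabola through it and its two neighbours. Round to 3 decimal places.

t=0.000: state=(1.410, 0.550)
step 1 (dt=0.01): k1=(0.550, -1.951), k2=(0.540, -1.948), k3=(0.540, -1.948), k4=(0.531, -1.945); state += dt/6·(k1+2k2+2k3+k4)
t=0.010: state=(1.415, 0.531)
t=0.020: state=(1.421, 0.511)
t=0.030: state=(1.426, 0.492)
continuing one RK4 step at a time; state shown every 50 steps (Δt=0.5):
t=0.500: state=(1.468, -0.248)
t=1.000: state=(1.218, -0.728)
t=1.500: state=(0.735, -1.240)
t=2.000: state=(-0.085, -2.104)
t=2.500: state=(-1.279, -2.263)
t=3.000: state=(-1.934, -0.366)
t=3.500: state=(-1.871, 0.438)
t=4.000: state=(-1.575, 0.724)
t=4.500: state=(-1.141, 1.038)
t=5.000: state=(-0.487, 1.654)
t=5.500: state=(0.587, 2.614)
t=6.000: state=(1.745, 1.462)
t=6.500: state=(2.001, -0.147)
t=7.000: state=(1.798, -0.579)
t=7.500: state=(1.448, -0.823)
t=8.000: state=(0.952, -1.204)
t=8.140: state=(0.773, -1.370)
largest grid value and its neighbours: y(5.580)=2.66697, y(5.590)=2.66786, y(5.600)=2.66731
parabola through these three points peaks at t≈5.591 with y≈2.66787

max y = 2.668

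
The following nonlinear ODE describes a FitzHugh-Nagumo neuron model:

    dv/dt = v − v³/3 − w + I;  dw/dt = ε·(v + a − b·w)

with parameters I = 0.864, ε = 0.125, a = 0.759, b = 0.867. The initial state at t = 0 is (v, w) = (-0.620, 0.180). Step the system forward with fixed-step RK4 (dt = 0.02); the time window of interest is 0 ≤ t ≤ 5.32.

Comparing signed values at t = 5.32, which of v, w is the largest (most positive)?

t=0.000: state=(-0.620, 0.180)
step 1 (dt=0.02): k1=(0.143, -0.002), k2=(0.144, -0.002), k3=(0.144, -0.002), k4=(0.145, -0.002); state += dt/6·(k1+2k2+2k3+k4)
t=0.020: state=(-0.617, 0.180)
t=0.040: state=(-0.614, 0.180)
t=0.060: state=(-0.611, 0.180)
continuing one RK4 step at a time; state shown every 10 steps (Δt=0.2):
t=0.200: state=(-0.589, 0.180)
t=0.400: state=(-0.555, 0.181)
t=0.600: state=(-0.515, 0.182)
t=0.800: state=(-0.469, 0.185)
t=1.000: state=(-0.417, 0.189)
t=1.200: state=(-0.356, 0.194)
t=1.400: state=(-0.285, 0.201)
t=1.600: state=(-0.200, 0.209)
t=1.800: state=(-0.101, 0.220)
t=2.000: state=(0.018, 0.233)
t=2.200: state=(0.161, 0.249)
t=2.400: state=(0.329, 0.268)
t=2.600: state=(0.526, 0.292)
t=2.800: state=(0.747, 0.320)
t=3.000: state=(0.981, 0.353)
t=3.200: state=(1.210, 0.391)
t=3.400: state=(1.411, 0.434)
t=3.600: state=(1.568, 0.481)
t=3.800: state=(1.678, 0.529)
t=4.000: state=(1.747, 0.579)
t=4.200: state=(1.784, 0.629)
t=4.400: state=(1.800, 0.679)
t=4.600: state=(1.802, 0.728)
t=4.800: state=(1.796, 0.775)
t=5.000: state=(1.785, 0.822)
t=5.200: state=(1.770, 0.867)
t=5.320: state=(1.760, 0.893)
compare at T: v=1.760, w=0.893

largest component: v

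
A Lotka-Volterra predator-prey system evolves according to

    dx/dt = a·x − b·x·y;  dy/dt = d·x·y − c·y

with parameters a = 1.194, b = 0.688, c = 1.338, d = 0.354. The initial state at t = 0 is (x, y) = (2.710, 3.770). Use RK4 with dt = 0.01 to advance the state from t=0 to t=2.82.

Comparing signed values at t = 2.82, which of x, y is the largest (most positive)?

t=0.000: state=(2.710, 3.770)
step 1 (dt=0.01): k1=(-3.793, -1.428), k2=(-3.754, -1.450), k3=(-3.754, -1.450), k4=(-3.714, -1.472); state += dt/6·(k1+2k2+2k3+k4)
t=0.010: state=(2.672, 3.756)
t=0.020: state=(2.636, 3.741)
t=0.030: state=(2.600, 3.725)
continuing one RK4 step at a time; state shown every 10 steps (Δt=0.1):
t=0.100: state=(2.369, 3.607)
t=0.200: state=(2.096, 3.414)
t=0.300: state=(1.881, 3.204)
t=0.400: state=(1.713, 2.987)
t=0.500: state=(1.583, 2.769)
t=0.600: state=(1.486, 2.557)
t=0.700: state=(1.414, 2.355)
t=0.800: state=(1.364, 2.164)
t=0.900: state=(1.333, 1.985)
t=1.000: state=(1.317, 1.820)
t=1.100: state=(1.317, 1.668)
t=1.200: state=(1.329, 1.529)
t=1.300: state=(1.354, 1.402)
t=1.400: state=(1.391, 1.288)
t=1.500: state=(1.440, 1.184)
t=1.600: state=(1.501, 1.091)
t=1.700: state=(1.573, 1.008)
t=1.800: state=(1.658, 0.934)
t=1.900: state=(1.756, 0.868)
t=2.000: state=(1.868, 0.809)
t=2.100: state=(1.995, 0.758)
t=2.200: state=(2.137, 0.713)
t=2.300: state=(2.296, 0.675)
t=2.400: state=(2.472, 0.642)
t=2.500: state=(2.668, 0.615)
t=2.600: state=(2.884, 0.594)
t=2.700: state=(3.122, 0.578)
t=2.800: state=(3.382, 0.567)
t=2.820: state=(3.437, 0.565)
compare at T: x=3.437, y=0.565

largest component: x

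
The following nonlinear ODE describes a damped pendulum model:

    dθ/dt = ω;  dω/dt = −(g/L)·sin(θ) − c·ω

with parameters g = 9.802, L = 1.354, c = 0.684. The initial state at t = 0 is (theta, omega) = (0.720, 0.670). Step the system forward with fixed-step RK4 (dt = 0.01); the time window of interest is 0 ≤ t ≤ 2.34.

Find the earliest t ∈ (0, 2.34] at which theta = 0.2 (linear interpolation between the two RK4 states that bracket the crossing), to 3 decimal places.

t = 0.670

t=0.000: state=(0.720, 0.670)
step 1 (dt=0.01): k1=(0.670, -5.232), k2=(0.644, -5.232), k3=(0.644, -5.231), k4=(0.618, -5.231); state += dt/6·(k1+2k2+2k3+k4)
t=0.010: state=(0.726, 0.618)
t=0.020: state=(0.732, 0.565)
t=0.030: state=(0.738, 0.513)
continuing one RK4 step at a time; state shown every 10 steps (Δt=0.1):
t=0.100: state=(0.761, 0.151)
t=0.200: state=(0.751, -0.341)
t=0.300: state=(0.694, -0.783)
t=0.400: state=(0.597, -1.153)
t=0.500: state=(0.467, -1.433)
t=0.600: state=(0.314, -1.604)
t=0.660: state=(0.216, -1.651)
next step: t=0.670: state=(0.200, -1.655) — theta has crossed 0.2
linear interpolation between t=0.660 (0.21614) and t=0.670 (0.19961) → t≈0.670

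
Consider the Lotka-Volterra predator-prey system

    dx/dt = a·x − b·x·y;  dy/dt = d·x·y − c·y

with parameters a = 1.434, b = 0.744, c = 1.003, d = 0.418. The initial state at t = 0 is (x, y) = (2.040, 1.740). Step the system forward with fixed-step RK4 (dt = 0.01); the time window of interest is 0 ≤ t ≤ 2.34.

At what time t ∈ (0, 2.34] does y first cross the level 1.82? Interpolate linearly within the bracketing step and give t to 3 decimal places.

t = 1.856

t=0.000: state=(2.040, 1.740)
step 1 (dt=0.01): k1=(0.284, -0.261), k2=(0.287, -0.260), k3=(0.287, -0.260), k4=(0.289, -0.259); state += dt/6·(k1+2k2+2k3+k4)
t=0.010: state=(2.043, 1.737)
t=0.020: state=(2.046, 1.735)
t=0.030: state=(2.049, 1.732)
continuing one RK4 step at a time; state shown every 10 steps (Δt=0.1):
t=0.100: state=(2.071, 1.715)
t=0.200: state=(2.105, 1.693)
t=0.300: state=(2.144, 1.674)
t=0.400: state=(2.186, 1.657)
t=0.500: state=(2.232, 1.644)
t=0.600: state=(2.280, 1.634)
t=0.700: state=(2.331, 1.628)
t=0.800: state=(2.384, 1.625)
t=0.900: state=(2.438, 1.626)
t=1.000: state=(2.493, 1.630)
t=1.100: state=(2.548, 1.638)
t=1.200: state=(2.602, 1.651)
t=1.300: state=(2.655, 1.666)
t=1.400: state=(2.705, 1.686)
t=1.500: state=(2.752, 1.710)
t=1.600: state=(2.794, 1.736)
t=1.700: state=(2.831, 1.767)
t=1.800: state=(2.862, 1.800)
t=1.850: state=(2.874, 1.818)
next step: t=1.860: state=(2.877, 1.821) — y has crossed 1.82
linear interpolation between t=1.850 (1.81780) and t=1.860 (1.82142) → t≈1.856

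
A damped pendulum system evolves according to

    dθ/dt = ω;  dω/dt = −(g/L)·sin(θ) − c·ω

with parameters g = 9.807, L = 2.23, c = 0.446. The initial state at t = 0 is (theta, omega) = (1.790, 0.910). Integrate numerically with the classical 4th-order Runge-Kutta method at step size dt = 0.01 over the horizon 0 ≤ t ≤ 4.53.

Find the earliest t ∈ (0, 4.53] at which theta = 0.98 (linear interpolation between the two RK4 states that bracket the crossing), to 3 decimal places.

t=0.000: state=(1.790, 0.910)
step 1 (dt=0.01): k1=(0.910, -4.698), k2=(0.887, -4.684), k3=(0.887, -4.684), k4=(0.863, -4.669); state += dt/6·(k1+2k2+2k3+k4)
t=0.010: state=(1.799, 0.863)
t=0.020: state=(1.807, 0.817)
t=0.030: state=(1.815, 0.770)
continuing one RK4 step at a time; state shown every 20 steps (Δt=0.2):
t=0.200: state=(1.882, 0.024)
t=0.400: state=(1.805, -0.785)
t=0.600: state=(1.570, -1.551)
t=0.800: state=(1.189, -2.241)
t=0.880: state=(1.000, -2.469)
next step: t=0.890: state=(0.976, -2.495) — theta has crossed 0.98
linear interpolation between t=0.880 (1.00049) and t=0.890 (0.97567) → t≈0.888

t = 0.888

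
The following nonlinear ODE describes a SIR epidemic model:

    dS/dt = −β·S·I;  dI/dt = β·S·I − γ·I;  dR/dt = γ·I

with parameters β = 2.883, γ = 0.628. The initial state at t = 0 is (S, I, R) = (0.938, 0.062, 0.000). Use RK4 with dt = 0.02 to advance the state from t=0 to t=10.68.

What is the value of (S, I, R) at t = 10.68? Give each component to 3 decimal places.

(S, I, R) = (0.010, 0.004, 0.986)

t=0.000: state=(0.938, 0.062, 0.000)
step 1 (dt=0.02): k1=(-0.168, 0.129, 0.039), k2=(-0.171, 0.131, 0.040), k3=(-0.171, 0.131, 0.040), k4=(-0.174, 0.134, 0.041); state += dt/6·(k1+2k2+2k3+k4)
t=0.020: state=(0.935, 0.065, 0.001)
t=0.040: state=(0.931, 0.067, 0.002)
t=0.060: state=(0.927, 0.070, 0.002)
continuing one RK4 step at a time; state shown every 25 steps (Δt=0.5):
t=0.500: state=(0.806, 0.161, 0.033)
t=1.000: state=(0.571, 0.321, 0.108)
t=1.500: state=(0.325, 0.444, 0.231)
t=2.000: state=(0.168, 0.457, 0.375)
t=2.500: state=(0.090, 0.400, 0.510)
t=3.000: state=(0.054, 0.323, 0.624)
t=3.500: state=(0.035, 0.251, 0.714)
t=4.000: state=(0.026, 0.191, 0.783)
t=4.500: state=(0.020, 0.145, 0.835)
t=5.000: state=(0.017, 0.108, 0.875)
t=5.500: state=(0.015, 0.081, 0.904)
t=6.000: state=(0.013, 0.060, 0.926)
t=6.500: state=(0.012, 0.045, 0.943)
t=7.000: state=(0.012, 0.033, 0.955)
t=7.500: state=(0.011, 0.025, 0.964)
t=8.000: state=(0.011, 0.018, 0.971)
t=8.500: state=(0.011, 0.014, 0.976)
t=9.000: state=(0.010, 0.010, 0.979)
t=9.500: state=(0.010, 0.008, 0.982)
t=10.000: state=(0.010, 0.006, 0.984)
t=10.500: state=(0.010, 0.004, 0.986)
t=10.680: state=(0.010, 0.004, 0.986)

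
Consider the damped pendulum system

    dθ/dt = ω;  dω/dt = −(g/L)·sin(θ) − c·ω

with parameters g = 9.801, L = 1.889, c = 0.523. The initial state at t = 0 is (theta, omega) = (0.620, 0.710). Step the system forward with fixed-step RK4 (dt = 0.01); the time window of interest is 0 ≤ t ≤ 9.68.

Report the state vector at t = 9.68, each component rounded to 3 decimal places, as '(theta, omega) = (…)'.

t=0.000: state=(0.620, 0.710)
step 1 (dt=0.01): k1=(0.710, -3.386), k2=(0.693, -3.392), k3=(0.693, -3.392), k4=(0.676, -3.397); state += dt/6·(k1+2k2+2k3+k4)
t=0.010: state=(0.627, 0.676)
t=0.020: state=(0.634, 0.642)
t=0.030: state=(0.640, 0.608)
continuing one RK4 step at a time; state shown every 50 steps (Δt=0.5):
t=0.500: state=(0.564, -0.845)
t=1.000: state=(-0.028, -1.254)
t=1.500: state=(-0.455, -0.315)
t=2.000: state=(-0.331, 0.716)
t=2.500: state=(0.096, 0.802)
t=3.000: state=(0.327, 0.057)
t=3.500: state=(0.175, -0.574)
t=4.000: state=(-0.120, -0.480)
t=4.500: state=(-0.225, 0.081)
t=5.000: state=(-0.077, 0.431)
t=5.500: state=(0.115, 0.261)
t=6.000: state=(0.146, -0.136)
t=6.500: state=(0.020, -0.303)
t=7.000: state=(-0.097, -0.122)
t=7.500: state=(-0.088, 0.142)
t=8.000: state=(0.009, 0.200)
t=8.500: state=(0.074, 0.040)
t=9.000: state=(0.049, -0.124)
t=9.500: state=(-0.021, -0.124)
t=9.680: state=(-0.040, -0.085)

(theta, omega) = (-0.040, -0.085)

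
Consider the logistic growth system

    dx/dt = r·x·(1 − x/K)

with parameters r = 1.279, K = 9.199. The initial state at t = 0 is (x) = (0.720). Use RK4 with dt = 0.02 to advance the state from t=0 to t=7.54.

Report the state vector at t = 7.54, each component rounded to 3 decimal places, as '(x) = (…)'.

(x) = (9.192)

t=0.000: state=(0.720)
step 1 (dt=0.02): k1=(0.849), k2=(0.858), k3=(0.858), k4=(0.867); state += dt/6·(k1+2k2+2k3+k4)
t=0.020: state=(0.737)
t=0.040: state=(0.755)
t=0.060: state=(0.773)
continuing one RK4 step at a time; state shown every 25 steps (Δt=0.5):
t=0.500: state=(1.275)
t=1.000: state=(2.151)
t=1.500: state=(3.371)
t=2.000: state=(4.811)
t=2.500: state=(6.210)
t=3.000: state=(7.336)
t=3.500: state=(8.112)
t=4.000: state=(8.592)
t=4.500: state=(8.868)
t=5.000: state=(9.022)
t=5.500: state=(9.105)
t=6.000: state=(9.149)
t=6.500: state=(9.173)
t=7.000: state=(9.185)
t=7.500: state=(9.192)
t=7.540: state=(9.192)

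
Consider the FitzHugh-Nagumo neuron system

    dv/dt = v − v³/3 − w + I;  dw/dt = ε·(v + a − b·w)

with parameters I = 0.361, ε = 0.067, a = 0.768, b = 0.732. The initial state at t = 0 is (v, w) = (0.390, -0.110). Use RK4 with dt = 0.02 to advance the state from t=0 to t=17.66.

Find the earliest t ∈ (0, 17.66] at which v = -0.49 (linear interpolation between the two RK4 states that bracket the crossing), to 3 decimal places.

t=0.000: state=(0.390, -0.110)
step 1 (dt=0.02): k1=(0.841, 0.083), k2=(0.848, 0.084), k3=(0.848, 0.084), k4=(0.854, 0.084); state += dt/6·(k1+2k2+2k3+k4)
t=0.020: state=(0.407, -0.108)
t=0.040: state=(0.424, -0.107)
t=0.060: state=(0.442, -0.105)
continuing one RK4 step at a time; state shown every 50 steps (Δt=1):
t=1.000: state=(1.385, 0.003)
t=2.000: state=(1.789, 0.162)
t=3.000: state=(1.778, 0.322)
t=4.000: state=(1.712, 0.471)
t=5.000: state=(1.639, 0.608)
t=6.000: state=(1.561, 0.734)
t=7.000: state=(1.479, 0.848)
t=8.000: state=(1.389, 0.951)
t=9.000: state=(1.288, 1.044)
t=10.000: state=(1.172, 1.124)
t=11.000: state=(1.027, 1.193)
t=12.000: state=(0.826, 1.247)
t=13.000: state=(0.486, 1.281)
t=14.000: state=(-0.285, 1.281)
t=14.140: state=(-0.463, 1.276)
next step: t=14.160: state=(-0.490, 1.275) — v has crossed -0.49
linear interpolation between t=14.140 (-0.46296) and t=14.160 (-0.49005) → t≈14.160

t = 14.160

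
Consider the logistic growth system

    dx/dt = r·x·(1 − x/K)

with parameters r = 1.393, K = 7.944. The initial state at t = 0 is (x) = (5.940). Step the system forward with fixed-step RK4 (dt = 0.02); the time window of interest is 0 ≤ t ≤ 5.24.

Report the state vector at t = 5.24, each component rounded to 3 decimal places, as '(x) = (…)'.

(x) = (7.942)

t=0.000: state=(5.940)
step 1 (dt=0.02): k1=(2.087), k2=(2.073), k3=(2.073), k4=(2.058); state += dt/6·(k1+2k2+2k3+k4)
t=0.020: state=(5.981)
t=0.040: state=(6.022)
t=0.060: state=(6.063)
continuing one RK4 step at a time; state shown every 10 steps (Δt=0.2):
t=0.200: state=(6.328)
t=0.400: state=(6.657)
t=0.600: state=(6.930)
t=0.800: state=(7.152)
t=1.000: state=(7.330)
t=1.200: state=(7.470)
t=1.400: state=(7.580)
t=1.600: state=(7.666)
t=1.800: state=(7.731)
t=2.000: state=(7.782)
t=2.200: state=(7.821)
t=2.400: state=(7.850)
t=2.600: state=(7.873)
t=2.800: state=(7.890)
t=3.000: state=(7.903)
t=3.200: state=(7.913)
t=3.400: state=(7.921)
t=3.600: state=(7.926)
t=3.800: state=(7.931)
t=4.000: state=(7.934)
t=4.200: state=(7.936)
t=4.400: state=(7.938)
t=4.600: state=(7.940)
t=4.800: state=(7.941)
t=5.000: state=(7.941)
t=5.200: state=(7.942)
t=5.240: state=(7.942)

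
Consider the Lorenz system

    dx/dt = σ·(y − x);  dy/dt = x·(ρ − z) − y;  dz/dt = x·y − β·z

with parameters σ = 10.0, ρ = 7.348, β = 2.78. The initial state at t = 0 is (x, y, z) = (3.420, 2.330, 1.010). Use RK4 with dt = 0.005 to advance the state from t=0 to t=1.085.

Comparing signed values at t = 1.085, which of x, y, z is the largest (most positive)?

t=0.000: state=(3.420, 2.330, 1.010)
step 1 (dt=0.005): k1=(-10.900, 19.346, 5.161), k2=(-10.144, 19.081, 5.226), k3=(-10.169, 19.093, 5.227), k4=(-9.437, 18.840, 5.291); state += dt/6·(k1+2k2+2k3+k4)
t=0.005: state=(3.369, 2.425, 1.036)
t=0.010: state=(3.325, 2.518, 1.063)
t=0.015: state=(3.288, 2.609, 1.090)
continuing one RK4 step at a time; state shown every 10 steps (Δt=0.05):
t=0.050: state=(3.182, 3.200, 1.302)
t=0.100: state=(3.355, 3.972, 1.678)
t=0.150: state=(3.757, 4.715, 2.182)
t=0.200: state=(4.288, 5.432, 2.855)
t=0.250: state=(4.879, 6.076, 3.722)
t=0.300: state=(5.460, 6.562, 4.774)
t=0.350: state=(5.953, 6.794, 5.946)
t=0.400: state=(6.275, 6.702, 7.115)
t=0.450: state=(6.364, 6.284, 8.120)
t=0.500: state=(6.198, 5.624, 8.819)
t=0.550: state=(5.810, 4.860, 9.146)
t=0.600: state=(5.278, 4.133, 9.121)
t=0.650: state=(4.695, 3.531, 8.825)
t=0.700: state=(4.137, 3.089, 8.357)
t=0.750: state=(3.658, 2.798, 7.804)
t=0.800: state=(3.281, 2.633, 7.228)
t=0.850: state=(3.009, 2.566, 6.669)
t=0.900: state=(2.834, 2.574, 6.152)
t=0.950: state=(2.745, 2.643, 5.692)
t=1.000: state=(2.728, 2.762, 5.298)
t=1.050: state=(2.775, 2.924, 4.975)
t=1.085: state=(2.840, 3.062, 4.793)
compare at T: x=2.840, y=3.062, z=4.793

largest component: z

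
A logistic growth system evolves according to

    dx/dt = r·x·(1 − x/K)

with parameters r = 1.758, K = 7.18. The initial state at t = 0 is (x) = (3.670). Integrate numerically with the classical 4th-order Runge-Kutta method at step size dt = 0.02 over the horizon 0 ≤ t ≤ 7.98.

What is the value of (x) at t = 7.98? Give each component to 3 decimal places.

(x) = (7.180)

t=0.000: state=(3.670)
step 1 (dt=0.02): k1=(3.154), k2=(3.153), k3=(3.153), k4=(3.151); state += dt/6·(k1+2k2+2k3+k4)
t=0.020: state=(3.733)
t=0.040: state=(3.796)
t=0.060: state=(3.859)
continuing one RK4 step at a time; state shown every 25 steps (Δt=0.5):
t=0.500: state=(5.139)
t=1.000: state=(6.164)
t=1.500: state=(6.720)
t=2.000: state=(6.982)
t=2.500: state=(7.096)
t=3.000: state=(7.145)
t=3.500: state=(7.165)
t=4.000: state=(7.174)
t=4.500: state=(7.177)
t=5.000: state=(7.179)
t=5.500: state=(7.180)
t=6.000: state=(7.180)
t=6.500: state=(7.180)
t=7.000: state=(7.180)
t=7.500: state=(7.180)
t=7.980: state=(7.180)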